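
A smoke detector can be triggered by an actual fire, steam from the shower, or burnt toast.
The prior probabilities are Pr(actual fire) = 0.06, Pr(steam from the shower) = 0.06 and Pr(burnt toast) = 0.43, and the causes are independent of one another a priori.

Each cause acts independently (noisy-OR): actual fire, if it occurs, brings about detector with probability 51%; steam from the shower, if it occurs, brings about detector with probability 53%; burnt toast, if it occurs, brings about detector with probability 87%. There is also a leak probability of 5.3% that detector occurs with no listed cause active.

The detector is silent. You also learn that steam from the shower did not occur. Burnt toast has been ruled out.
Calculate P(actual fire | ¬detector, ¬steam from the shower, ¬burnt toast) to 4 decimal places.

P(actual fire | ¬detector, ¬steam from the shower, ¬burnt toast) ≈ 0.0303

Under noisy-OR, P(detector | causes) = 1 − (1−0.053)·∏(1−qᵢ) over the active causes.
P(¬detector | ¬steam from the shower, ¬burnt toast) = 0.947*0.94 + 0.46403*0.06 = 0.890180 + 0.027842 = 0.918022
Of this, 0.027842 comes from 0.46403*0.06 (the actual fire=true cases).
So P(actual fire | ¬detector, ¬steam from the shower, ¬burnt toast) = 0.027842/0.918022 ≈ 0.0303.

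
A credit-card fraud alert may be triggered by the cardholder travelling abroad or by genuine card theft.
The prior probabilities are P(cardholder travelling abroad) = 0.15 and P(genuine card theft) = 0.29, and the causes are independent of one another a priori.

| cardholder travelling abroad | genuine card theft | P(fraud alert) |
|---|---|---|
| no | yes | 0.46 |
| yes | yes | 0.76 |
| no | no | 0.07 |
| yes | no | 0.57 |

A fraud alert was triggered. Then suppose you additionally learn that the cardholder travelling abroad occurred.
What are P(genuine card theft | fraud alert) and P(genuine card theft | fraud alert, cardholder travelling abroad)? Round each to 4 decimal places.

By total probability over the 4 (cardholder travelling abroad, genuine card theft) configurations:
  P(fraud alert) = 0.07·0.85·0.71 + 0.46·0.85·0.29 + 0.57·0.15·0.71 + 0.76·0.15·0.29
        = 0.042245 + 0.113390 + 0.060705 + 0.033060 = 0.249400
Configurations with genuine card theft contribute 0.146450, so
  P(genuine card theft | fraud alert) = 0.146450 / 0.249400 ≈ 0.5872

Now also conditioning on cardholder travelling abroad=true:
Numerator (weight on configurations with genuine card theft): 0.76×0.29 = 0.220400
Normalizer over all consistent configurations: 0.57×0.71 + 0.76×0.29 = 0.625100
Posterior = 0.220400 / 0.625100 ≈ 0.3526

P(genuine card theft | fraud alert) ≈ 0.5872; P(genuine card theft | fraud alert, cardholder travelling abroad) ≈ 0.3526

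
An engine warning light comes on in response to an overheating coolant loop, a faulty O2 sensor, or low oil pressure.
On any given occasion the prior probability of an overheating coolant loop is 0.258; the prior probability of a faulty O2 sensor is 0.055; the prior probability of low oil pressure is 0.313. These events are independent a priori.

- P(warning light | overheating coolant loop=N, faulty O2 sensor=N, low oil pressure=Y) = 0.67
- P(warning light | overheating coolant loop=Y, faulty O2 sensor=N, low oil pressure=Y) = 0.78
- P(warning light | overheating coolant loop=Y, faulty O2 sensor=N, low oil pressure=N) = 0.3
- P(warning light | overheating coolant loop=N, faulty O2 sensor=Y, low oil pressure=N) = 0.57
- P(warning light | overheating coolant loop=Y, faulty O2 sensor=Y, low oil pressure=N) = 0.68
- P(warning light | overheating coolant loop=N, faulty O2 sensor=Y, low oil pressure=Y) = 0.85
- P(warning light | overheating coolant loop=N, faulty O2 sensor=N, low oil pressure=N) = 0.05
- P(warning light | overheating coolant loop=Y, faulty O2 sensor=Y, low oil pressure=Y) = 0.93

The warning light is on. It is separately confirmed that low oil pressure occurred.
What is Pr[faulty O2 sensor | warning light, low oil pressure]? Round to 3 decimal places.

P(warning light | low oil pressure) = 0.67×0.742×0.945 + 0.85×0.742×0.055 + 0.78×0.258×0.945 + 0.93×0.258×0.055 = 0.469797 + 0.034688 + 0.190172 + 0.013197 = 0.707854
Of this, 0.047885 comes from 0.034688 + 0.013197 (the faulty O2 sensor=true cases).
Hence the posterior is 0.047885/0.707854 ≈ 0.068.

Pr[faulty O2 sensor | warning light, low oil pressure] ≈ 0.068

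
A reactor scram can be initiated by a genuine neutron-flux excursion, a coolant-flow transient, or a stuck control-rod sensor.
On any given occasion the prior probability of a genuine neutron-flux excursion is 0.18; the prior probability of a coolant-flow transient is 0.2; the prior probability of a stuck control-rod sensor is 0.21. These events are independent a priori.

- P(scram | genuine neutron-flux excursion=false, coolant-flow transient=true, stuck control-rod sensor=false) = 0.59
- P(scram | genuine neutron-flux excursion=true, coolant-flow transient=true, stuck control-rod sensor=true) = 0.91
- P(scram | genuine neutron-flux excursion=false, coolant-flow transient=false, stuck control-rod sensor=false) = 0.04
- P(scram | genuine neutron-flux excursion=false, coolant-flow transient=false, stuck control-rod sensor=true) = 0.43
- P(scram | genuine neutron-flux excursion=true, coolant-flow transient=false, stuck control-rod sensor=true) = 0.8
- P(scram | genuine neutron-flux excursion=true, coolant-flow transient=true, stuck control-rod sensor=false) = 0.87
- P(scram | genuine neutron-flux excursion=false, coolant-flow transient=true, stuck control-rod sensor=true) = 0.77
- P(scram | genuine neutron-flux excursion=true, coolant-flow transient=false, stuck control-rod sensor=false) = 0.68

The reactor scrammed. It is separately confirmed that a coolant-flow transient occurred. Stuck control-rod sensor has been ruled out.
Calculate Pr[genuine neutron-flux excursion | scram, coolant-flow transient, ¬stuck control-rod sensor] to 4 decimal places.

Pr[genuine neutron-flux excursion | scram, coolant-flow transient, ¬stuck control-rod sensor] ≈ 0.2445

Weight on genuine neutron-flux excursion=true, given the evidence: 0.87·0.18 = 0.156600
Normalizer over all consistent configurations: 0.59·0.82 + 0.87·0.18 = 0.640400
Posterior = 0.156600 / 0.640400 ≈ 0.2445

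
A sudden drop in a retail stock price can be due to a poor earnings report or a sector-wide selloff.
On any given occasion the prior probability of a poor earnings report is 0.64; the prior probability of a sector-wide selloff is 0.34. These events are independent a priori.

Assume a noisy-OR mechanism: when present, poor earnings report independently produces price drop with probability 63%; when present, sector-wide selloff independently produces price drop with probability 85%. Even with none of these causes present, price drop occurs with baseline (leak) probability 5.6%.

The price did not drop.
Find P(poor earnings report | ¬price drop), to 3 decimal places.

P(poor earnings report | ¬price drop) ≈ 0.397

Under noisy-OR, P(price drop | causes) = 1 − (1−0.056)·∏(1−qᵢ) over the active causes.
Numerator (weight on configurations with poor earnings report): 0.147536 + 0.011400 = 0.158936
Normalizer over all consistent configurations: 0.944×0.36×0.66 + 0.1416×0.36×0.34 + 0.34928×0.64×0.66 + 0.052392×0.64×0.34 = 0.400562
Posterior = 0.158936 / 0.400562 ≈ 0.397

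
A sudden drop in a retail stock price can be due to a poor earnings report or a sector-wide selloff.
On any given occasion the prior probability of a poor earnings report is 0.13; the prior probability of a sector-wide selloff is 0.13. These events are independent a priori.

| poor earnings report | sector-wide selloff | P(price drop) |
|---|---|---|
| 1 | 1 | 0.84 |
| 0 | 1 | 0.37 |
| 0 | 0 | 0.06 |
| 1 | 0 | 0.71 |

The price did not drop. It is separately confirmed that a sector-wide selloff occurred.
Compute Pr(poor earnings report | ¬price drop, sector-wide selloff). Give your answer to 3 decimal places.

Pr(poor earnings report | ¬price drop, sector-wide selloff) ≈ 0.037

P(¬price drop | sector-wide selloff) = 0.63×0.87 + 0.16×0.13 = 0.548100 + 0.020800 = 0.568900
Of this, 0.020800 comes from 0.16×0.13 (the poor earnings report=true cases).
Hence the posterior is 0.020800/0.568900 ≈ 0.037.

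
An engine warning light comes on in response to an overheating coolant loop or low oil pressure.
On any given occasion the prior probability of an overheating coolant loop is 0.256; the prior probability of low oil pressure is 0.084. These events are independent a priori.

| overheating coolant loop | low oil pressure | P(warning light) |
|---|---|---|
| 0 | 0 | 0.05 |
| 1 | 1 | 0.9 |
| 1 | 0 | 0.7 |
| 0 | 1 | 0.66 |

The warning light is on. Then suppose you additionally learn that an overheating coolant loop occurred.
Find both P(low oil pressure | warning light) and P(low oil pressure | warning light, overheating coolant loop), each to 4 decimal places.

P(low oil pressure | warning light) ≈ 0.2341; P(low oil pressure | warning light, overheating coolant loop) ≈ 0.1055

P(warning light) = 0.05×0.744×0.916 + 0.66×0.744×0.084 + 0.7×0.256×0.916 + 0.9×0.256×0.084 = 0.034075 + 0.041247 + 0.164147 + 0.019354 = 0.258823
Of this, 0.060601 comes from 0.041247 + 0.019354 (the low oil pressure=true cases).
P(low oil pressure | warning light) = 0.060601 / 0.258823 ≈ 0.2341

With the extra evidence:
Numerator (weight on configurations with low oil pressure): 0.9*0.084 = 0.075600
Normalizer over all consistent configurations: 0.7*0.916 + 0.9*0.084 = 0.716800
P(low oil pressure | warning light, overheating coolant loop) = 0.075600/0.716800 ≈ 0.1055
Conditioning on overheating coolant loop lowers the posterior on low oil pressure: the classic explaining-away effect in a common-effect structure.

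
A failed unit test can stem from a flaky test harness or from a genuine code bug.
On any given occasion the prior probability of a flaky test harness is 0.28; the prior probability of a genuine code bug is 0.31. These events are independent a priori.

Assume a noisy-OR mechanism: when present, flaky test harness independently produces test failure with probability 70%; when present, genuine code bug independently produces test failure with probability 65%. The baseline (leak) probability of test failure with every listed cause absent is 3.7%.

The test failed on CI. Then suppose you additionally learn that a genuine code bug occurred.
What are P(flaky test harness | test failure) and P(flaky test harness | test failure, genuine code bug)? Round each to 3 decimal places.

P(flaky test harness | test failure) ≈ 0.564; P(flaky test harness | test failure, genuine code bug) ≈ 0.345

Under noisy-OR, P(test failure | causes) = 1 − (1−0.037)·∏(1−qᵢ) over the active causes.
P(test failure) = 0.037*0.72*0.69 + 0.66295*0.72*0.31 + 0.7111*0.28*0.69 + 0.898885*0.28*0.31 = 0.018382 + 0.147970 + 0.137385 + 0.078023 = 0.381760
Restricting to configurations with flaky test harness present: 0.137385 + 0.078023 = 0.215408.
P(flaky test harness | test failure) = 0.215408 / 0.381760 ≈ 0.564

Now also conditioning on genuine code bug=true:
P(test failure | genuine code bug) = 0.66295*0.72 + 0.898885*0.28 = 0.477324 + 0.251688 = 0.729012
Of this, 0.251688 comes from 0.898885*0.28 (the flaky test harness=true cases).
Hence the posterior is 0.251688/0.729012 ≈ 0.345.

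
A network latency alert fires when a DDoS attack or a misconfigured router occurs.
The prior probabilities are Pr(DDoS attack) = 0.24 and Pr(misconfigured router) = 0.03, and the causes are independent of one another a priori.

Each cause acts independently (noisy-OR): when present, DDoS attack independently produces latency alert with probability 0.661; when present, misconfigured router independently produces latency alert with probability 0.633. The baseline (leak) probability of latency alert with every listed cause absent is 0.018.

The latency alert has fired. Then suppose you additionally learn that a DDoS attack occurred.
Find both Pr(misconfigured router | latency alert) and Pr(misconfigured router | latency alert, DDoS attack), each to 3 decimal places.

Pr(misconfigured router | latency alert) ≈ 0.110; Pr(misconfigured router | latency alert, DDoS attack) ≈ 0.039

Under noisy-OR, P(latency alert | causes) = 1 − (1−0.018)·∏(1−qᵢ) over the active causes.
For the numerator, keep only misconfigured router=true terms: 0.014583 + 0.006320 = 0.020903
Denominator P(latency alert): 0.018×0.76×0.97 + 0.639606×0.76×0.03 + 0.667102×0.24×0.97 + 0.877826×0.24×0.03 = 0.189474
Posterior = 0.020903 / 0.189474 ≈ 0.110

Now condition on the additional information:
P(latency alert | DDoS attack) = 0.667102×0.97 + 0.877826×0.03 = 0.647089 + 0.026335 = 0.673424
The misconfigured router-present share is 0.877826×0.03 = 0.026335.
P(misconfigured router | latency alert, DDoS attack) = 0.026335 / 0.673424 ≈ 0.039
The drop from 0.110 to 0.039 is the explaining-away (discounting) effect.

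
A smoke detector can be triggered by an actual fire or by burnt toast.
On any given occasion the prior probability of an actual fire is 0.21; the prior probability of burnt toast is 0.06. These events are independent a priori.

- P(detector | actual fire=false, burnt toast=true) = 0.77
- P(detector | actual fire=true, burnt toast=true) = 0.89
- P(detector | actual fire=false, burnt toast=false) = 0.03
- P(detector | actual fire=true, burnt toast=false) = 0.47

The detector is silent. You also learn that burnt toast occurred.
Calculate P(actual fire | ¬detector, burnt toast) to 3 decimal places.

P(actual fire | ¬detector, burnt toast) ≈ 0.113

Weight on actual fire=true, given the evidence: 0.11·0.21 = 0.023100
Denominator P(¬detector | burnt toast): 0.23·0.79 + 0.11·0.21 = 0.204800
Posterior = 0.023100 / 0.204800 ≈ 0.113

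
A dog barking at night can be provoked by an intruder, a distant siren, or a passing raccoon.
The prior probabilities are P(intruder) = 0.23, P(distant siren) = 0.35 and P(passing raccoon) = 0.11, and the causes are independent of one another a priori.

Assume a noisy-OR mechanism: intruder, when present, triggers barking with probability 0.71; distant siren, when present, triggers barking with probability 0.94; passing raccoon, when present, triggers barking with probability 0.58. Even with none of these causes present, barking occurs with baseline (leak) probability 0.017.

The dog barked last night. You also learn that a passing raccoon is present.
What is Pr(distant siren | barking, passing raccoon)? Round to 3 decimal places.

Under noisy-OR, P(barking | causes) = 1 − (1−0.017)·∏(1−qᵢ) over the active causes.
P(barking | passing raccoon) = 0.58714*0.77*0.65 + 0.975228*0.77*0.35 + 0.880271*0.23*0.65 + 0.992816*0.23*0.35 = 0.293864 + 0.262824 + 0.131601 + 0.079922 = 0.768211
Of this, 0.342746 comes from 0.262824 + 0.079922 (the distant siren=true cases).
Hence the posterior is 0.342746/0.768211 ≈ 0.446.

Pr(distant siren | barking, passing raccoon) ≈ 0.446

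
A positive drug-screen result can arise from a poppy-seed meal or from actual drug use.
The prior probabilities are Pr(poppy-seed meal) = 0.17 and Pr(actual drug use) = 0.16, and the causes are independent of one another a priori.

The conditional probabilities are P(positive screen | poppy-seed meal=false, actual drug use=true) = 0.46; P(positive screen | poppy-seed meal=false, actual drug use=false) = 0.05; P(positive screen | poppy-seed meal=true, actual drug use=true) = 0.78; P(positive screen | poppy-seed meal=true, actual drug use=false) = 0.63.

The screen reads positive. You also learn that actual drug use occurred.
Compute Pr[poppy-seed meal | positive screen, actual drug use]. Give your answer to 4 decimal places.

Numerator (weight on configurations with poppy-seed meal): 0.78×0.17 = 0.132600
Denominator P(positive screen | actual drug use): 0.46×0.83 + 0.78×0.17 = 0.514400
P(poppy-seed meal | positive screen, actual drug use) = 0.132600/0.514400 ≈ 0.2578

Pr[poppy-seed meal | positive screen, actual drug use] ≈ 0.2578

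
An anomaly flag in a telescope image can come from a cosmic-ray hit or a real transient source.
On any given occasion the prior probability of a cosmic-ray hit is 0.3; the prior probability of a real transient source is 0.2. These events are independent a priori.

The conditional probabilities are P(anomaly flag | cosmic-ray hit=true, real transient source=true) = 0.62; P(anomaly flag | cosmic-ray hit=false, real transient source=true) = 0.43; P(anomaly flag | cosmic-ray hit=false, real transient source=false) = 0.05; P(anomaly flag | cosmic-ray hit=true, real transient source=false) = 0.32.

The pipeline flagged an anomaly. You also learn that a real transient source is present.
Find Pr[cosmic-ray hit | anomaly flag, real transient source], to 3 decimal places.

Pr[cosmic-ray hit | anomaly flag, real transient source] ≈ 0.382

By total probability over both values of cosmic-ray hit:
  P(anomaly flag | real transient source) = 0.43·0.7 + 0.62·0.3
        = 0.301000 + 0.186000 = 0.487000
Configurations with cosmic-ray hit contribute 0.186000, so
  P(cosmic-ray hit | anomaly flag, real transient source) = 0.186000 / 0.487000 ≈ 0.382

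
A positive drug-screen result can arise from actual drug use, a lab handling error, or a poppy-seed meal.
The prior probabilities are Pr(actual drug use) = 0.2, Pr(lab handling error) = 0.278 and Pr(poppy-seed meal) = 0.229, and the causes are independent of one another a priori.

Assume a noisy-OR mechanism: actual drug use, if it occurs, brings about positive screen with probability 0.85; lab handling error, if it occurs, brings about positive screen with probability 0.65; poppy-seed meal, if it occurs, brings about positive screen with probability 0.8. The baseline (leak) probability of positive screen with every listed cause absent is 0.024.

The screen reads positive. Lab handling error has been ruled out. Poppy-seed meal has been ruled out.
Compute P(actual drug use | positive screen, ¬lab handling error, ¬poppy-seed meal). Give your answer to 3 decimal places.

P(actual drug use | positive screen, ¬lab handling error, ¬poppy-seed meal) ≈ 0.899

Under noisy-OR, P(positive screen | causes) = 1 − (1−0.024)·∏(1−qᵢ) over the active causes.
P(positive screen | ¬lab handling error, ¬poppy-seed meal) = 0.024·0.8 + 0.8536·0.2 = 0.019200 + 0.170720 = 0.189920
Of this, 0.170720 comes from 0.8536·0.2 (the actual drug use=true cases).
Hence the posterior is 0.170720/0.189920 ≈ 0.899.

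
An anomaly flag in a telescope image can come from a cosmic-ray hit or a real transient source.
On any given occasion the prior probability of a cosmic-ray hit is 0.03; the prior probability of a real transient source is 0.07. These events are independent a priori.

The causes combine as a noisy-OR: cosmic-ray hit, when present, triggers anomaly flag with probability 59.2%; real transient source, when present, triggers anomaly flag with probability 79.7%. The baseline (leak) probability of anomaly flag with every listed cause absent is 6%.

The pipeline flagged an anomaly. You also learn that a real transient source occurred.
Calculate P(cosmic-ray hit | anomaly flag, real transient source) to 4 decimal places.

P(cosmic-ray hit | anomaly flag, real transient source) ≈ 0.0340

Under noisy-OR, P(anomaly flag | causes) = 1 − (1−0.06)·∏(1−qᵢ) over the active causes.
P(anomaly flag | real transient source) = 0.80918·0.97 + 0.922145·0.03 = 0.784905 + 0.027664 = 0.812569
The cosmic-ray hit-present share is 0.922145·0.03 = 0.027664.
P(cosmic-ray hit | anomaly flag, real transient source) = 0.027664 / 0.812569 ≈ 0.0340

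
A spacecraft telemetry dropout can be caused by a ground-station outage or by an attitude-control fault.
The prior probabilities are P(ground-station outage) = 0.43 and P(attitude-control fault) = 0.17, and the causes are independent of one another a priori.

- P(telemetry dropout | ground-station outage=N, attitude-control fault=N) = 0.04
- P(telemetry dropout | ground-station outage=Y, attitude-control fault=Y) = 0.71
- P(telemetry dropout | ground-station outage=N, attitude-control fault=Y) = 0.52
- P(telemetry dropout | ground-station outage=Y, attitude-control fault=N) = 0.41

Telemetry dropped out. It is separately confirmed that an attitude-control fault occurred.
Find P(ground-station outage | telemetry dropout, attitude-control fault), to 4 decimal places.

By total probability over both values of ground-station outage:
  P(telemetry dropout | attitude-control fault) = 0.52·0.57 + 0.71·0.43
        = 0.296400 + 0.305300 = 0.601700
The terms with ground-station outage present sum to 0.305300, so
  P(ground-station outage | telemetry dropout, attitude-control fault) = 0.305300 / 0.601700 ≈ 0.5074

P(ground-station outage | telemetry dropout, attitude-control fault) ≈ 0.5074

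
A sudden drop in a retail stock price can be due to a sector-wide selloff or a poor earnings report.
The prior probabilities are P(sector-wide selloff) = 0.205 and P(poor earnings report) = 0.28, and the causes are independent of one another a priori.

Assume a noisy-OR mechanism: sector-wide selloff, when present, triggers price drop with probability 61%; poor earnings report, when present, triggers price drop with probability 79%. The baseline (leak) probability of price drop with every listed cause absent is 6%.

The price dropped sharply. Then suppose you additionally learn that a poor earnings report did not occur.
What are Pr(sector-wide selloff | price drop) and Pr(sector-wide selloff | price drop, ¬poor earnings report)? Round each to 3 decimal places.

Pr(sector-wide selloff | price drop) ≈ 0.407; Pr(sector-wide selloff | price drop, ¬poor earnings report) ≈ 0.731

Under noisy-OR, P(price drop | causes) = 1 − (1−0.06)·∏(1−qᵢ) over the active causes.
P(price drop) = 0.06×0.795×0.72 + 0.8026×0.795×0.28 + 0.6334×0.205×0.72 + 0.923014×0.205×0.28 = 0.034344 + 0.178659 + 0.093490 + 0.052981 = 0.359474
The sector-wide selloff-present share is 0.093490 + 0.052981 = 0.146471.
P(sector-wide selloff | price drop) = 0.146471 / 0.359474 ≈ 0.407

Now condition on the additional information:
P(price drop | ¬poor earnings report) = 0.06·0.795 + 0.6334·0.205 = 0.047700 + 0.129847 = 0.177547
The sector-wide selloff-present share is 0.6334·0.205 = 0.129847.
P(sector-wide selloff | price drop, ¬poor earnings report) = 0.129847 / 0.177547 ≈ 0.731
Ruling out poor earnings report raises the posterior on sector-wide selloff — the flip side of explaining away.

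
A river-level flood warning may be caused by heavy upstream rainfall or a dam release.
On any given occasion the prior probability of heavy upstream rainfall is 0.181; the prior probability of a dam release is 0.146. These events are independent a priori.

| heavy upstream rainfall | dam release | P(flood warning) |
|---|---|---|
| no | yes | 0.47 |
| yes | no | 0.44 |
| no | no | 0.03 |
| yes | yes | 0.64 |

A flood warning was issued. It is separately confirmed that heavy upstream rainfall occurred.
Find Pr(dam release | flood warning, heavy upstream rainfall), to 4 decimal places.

P(flood warning | heavy upstream rainfall) = 0.44*0.854 + 0.64*0.146 = 0.375760 + 0.093440 = 0.469200
Of this, 0.093440 comes from 0.64*0.146 (the dam release=true cases).
Hence the posterior is 0.093440/0.469200 ≈ 0.1991.

Pr(dam release | flood warning, heavy upstream rainfall) ≈ 0.1991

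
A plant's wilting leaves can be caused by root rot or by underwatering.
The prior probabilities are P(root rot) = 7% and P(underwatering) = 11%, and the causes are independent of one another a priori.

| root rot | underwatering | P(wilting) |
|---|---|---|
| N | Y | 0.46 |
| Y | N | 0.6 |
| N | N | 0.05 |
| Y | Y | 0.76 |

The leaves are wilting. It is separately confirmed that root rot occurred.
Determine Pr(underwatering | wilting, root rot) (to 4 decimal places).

Pr(underwatering | wilting, root rot) ≈ 0.1354

Sum P(wilting|·) weighted by the priors over both values of underwatering:
  P(wilting | root rot) = 0.6×0.89 + 0.76×0.11
        = 0.534000 + 0.083600 = 0.617600
The terms with underwatering present sum to 0.083600, so
  P(underwatering | wilting, root rot) = 0.083600 / 0.617600 ≈ 0.1354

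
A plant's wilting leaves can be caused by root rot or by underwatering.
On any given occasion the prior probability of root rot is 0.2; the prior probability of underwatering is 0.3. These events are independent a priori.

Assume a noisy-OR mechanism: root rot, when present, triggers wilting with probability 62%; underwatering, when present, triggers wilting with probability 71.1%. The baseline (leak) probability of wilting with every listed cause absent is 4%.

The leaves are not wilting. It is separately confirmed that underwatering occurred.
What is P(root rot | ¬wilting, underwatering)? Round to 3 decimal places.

Under noisy-OR, P(wilting | causes) = 1 − (1−0.04)·∏(1−qᵢ) over the active causes.
Weight on root rot=true, given the evidence: 0.105427×0.2 = 0.021085
Normalizer over all consistent configurations: 0.27744×0.8 + 0.105427×0.2 = 0.243037
Posterior = 0.021085 / 0.243037 ≈ 0.087

P(root rot | ¬wilting, underwatering) ≈ 0.087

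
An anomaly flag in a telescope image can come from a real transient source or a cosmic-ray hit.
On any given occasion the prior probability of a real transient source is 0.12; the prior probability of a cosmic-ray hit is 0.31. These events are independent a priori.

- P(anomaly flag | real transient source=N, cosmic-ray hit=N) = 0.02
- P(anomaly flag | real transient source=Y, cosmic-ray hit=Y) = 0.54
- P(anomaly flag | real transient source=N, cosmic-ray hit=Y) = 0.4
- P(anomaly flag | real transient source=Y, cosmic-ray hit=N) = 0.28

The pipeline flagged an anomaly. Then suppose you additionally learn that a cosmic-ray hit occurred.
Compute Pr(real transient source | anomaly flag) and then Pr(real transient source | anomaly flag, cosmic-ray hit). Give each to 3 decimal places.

By total probability over the 4 (real transient source, cosmic-ray hit) configurations:
  P(anomaly flag) = 0.02*0.88*0.69 + 0.4*0.88*0.31 + 0.28*0.12*0.69 + 0.54*0.12*0.31
        = 0.012144 + 0.109120 + 0.023184 + 0.020088 = 0.164536
Keeping only the real transient source-present terms gives 0.043272, so
  P(real transient source | anomaly flag) = 0.043272 / 0.164536 ≈ 0.263

Now condition on the additional information:
Numerator (weight on configurations with real transient source): 0.54*0.12 = 0.064800
Normalizer over all consistent configurations: 0.4*0.88 + 0.54*0.12 = 0.416800
Posterior = 0.064800 / 0.416800 ≈ 0.155
— cosmic-ray hit explains away the evidence for real transient source.

Pr(real transient source | anomaly flag) ≈ 0.263; Pr(real transient source | anomaly flag, cosmic-ray hit) ≈ 0.155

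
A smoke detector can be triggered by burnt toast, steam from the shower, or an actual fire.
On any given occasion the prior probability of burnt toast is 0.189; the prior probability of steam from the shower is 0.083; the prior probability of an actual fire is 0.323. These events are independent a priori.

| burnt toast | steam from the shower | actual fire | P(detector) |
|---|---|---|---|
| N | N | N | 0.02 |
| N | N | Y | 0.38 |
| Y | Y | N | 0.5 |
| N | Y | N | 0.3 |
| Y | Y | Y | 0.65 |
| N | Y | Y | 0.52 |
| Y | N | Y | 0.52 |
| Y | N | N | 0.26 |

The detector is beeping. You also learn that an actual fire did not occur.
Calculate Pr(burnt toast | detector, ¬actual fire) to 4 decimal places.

Pr(burnt toast | detector, ¬actual fire) ≈ 0.6014

P(detector | ¬actual fire) = 0.02*0.811*0.917 + 0.3*0.811*0.083 + 0.26*0.189*0.917 + 0.5*0.189*0.083 = 0.014874 + 0.020194 + 0.045061 + 0.007843 = 0.087972
Of this, 0.052904 comes from 0.045061 + 0.007843 (the burnt toast=true cases).
P(burnt toast | detector, ¬actual fire) = 0.052904 / 0.087972 ≈ 0.6014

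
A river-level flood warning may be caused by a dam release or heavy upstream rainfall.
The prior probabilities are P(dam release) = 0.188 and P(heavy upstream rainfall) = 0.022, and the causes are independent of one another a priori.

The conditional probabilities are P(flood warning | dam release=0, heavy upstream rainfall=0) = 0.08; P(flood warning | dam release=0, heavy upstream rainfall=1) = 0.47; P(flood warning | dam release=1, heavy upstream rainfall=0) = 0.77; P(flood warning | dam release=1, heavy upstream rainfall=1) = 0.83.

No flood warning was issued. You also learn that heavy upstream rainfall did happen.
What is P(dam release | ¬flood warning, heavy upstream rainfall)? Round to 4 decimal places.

P(dam release | ¬flood warning, heavy upstream rainfall) ≈ 0.0691

Enumerate both values of dam release and weight by the priors:
  P(¬flood warning | heavy upstream rainfall) = 0.53*0.812 + 0.17*0.188
        = 0.430360 + 0.031960 = 0.462320
The terms with dam release present sum to 0.031960, so
  P(dam release | ¬flood warning, heavy upstream rainfall) = 0.031960 / 0.462320 ≈ 0.0691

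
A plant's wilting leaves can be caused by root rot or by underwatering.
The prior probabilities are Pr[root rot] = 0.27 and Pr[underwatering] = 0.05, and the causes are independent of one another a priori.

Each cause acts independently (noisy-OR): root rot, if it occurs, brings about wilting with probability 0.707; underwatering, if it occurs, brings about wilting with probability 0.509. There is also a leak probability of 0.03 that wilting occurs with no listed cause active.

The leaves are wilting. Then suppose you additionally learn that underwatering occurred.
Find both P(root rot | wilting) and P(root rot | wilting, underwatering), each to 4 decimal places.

P(root rot | wilting) ≈ 0.8302; P(root rot | wilting, underwatering) ≈ 0.3780

Under noisy-OR, P(wilting | causes) = 1 − (1−0.03)·∏(1−qᵢ) over the active causes.
For the numerator, keep only root rot=true terms: 0.183600 + 0.011616 = 0.195216
Denominator P(wilting): 0.03·0.73·0.95 + 0.52373·0.73·0.05 + 0.71579·0.27·0.95 + 0.860453·0.27·0.05 = 0.235137
Posterior = 0.195216 / 0.235137 ≈ 0.8302

Now also conditioning on underwatering=true:
P(wilting | underwatering) = 0.52373·0.73 + 0.860453·0.27 = 0.382323 + 0.232322 = 0.614645
Of this, 0.232322 comes from 0.860453·0.27 (the root rot=true cases).
Hence the posterior is 0.232322/0.614645 ≈ 0.3780.
The drop from 0.8302 to 0.3780 is the explaining-away (discounting) effect.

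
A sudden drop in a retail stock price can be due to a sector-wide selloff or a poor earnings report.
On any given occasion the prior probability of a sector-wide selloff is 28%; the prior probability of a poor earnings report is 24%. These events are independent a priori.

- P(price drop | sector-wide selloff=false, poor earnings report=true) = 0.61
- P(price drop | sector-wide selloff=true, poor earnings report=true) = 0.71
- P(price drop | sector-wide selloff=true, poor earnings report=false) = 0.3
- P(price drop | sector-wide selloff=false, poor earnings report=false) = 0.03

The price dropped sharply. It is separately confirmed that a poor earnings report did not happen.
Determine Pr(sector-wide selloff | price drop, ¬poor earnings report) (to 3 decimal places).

Pr(sector-wide selloff | price drop, ¬poor earnings report) ≈ 0.795

Weight on sector-wide selloff=true, given the evidence: 0.3*0.28 = 0.084000
Normalizer over all consistent configurations: 0.03*0.72 + 0.3*0.28 = 0.105600
Posterior = 0.084000 / 0.105600 ≈ 0.795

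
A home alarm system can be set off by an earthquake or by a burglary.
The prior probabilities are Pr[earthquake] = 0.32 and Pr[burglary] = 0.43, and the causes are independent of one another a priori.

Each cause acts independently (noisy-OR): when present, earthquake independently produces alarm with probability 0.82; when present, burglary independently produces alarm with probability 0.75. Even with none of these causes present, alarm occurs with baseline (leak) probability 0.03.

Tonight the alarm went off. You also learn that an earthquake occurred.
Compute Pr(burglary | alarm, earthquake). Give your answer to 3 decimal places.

Pr(burglary | alarm, earthquake) ≈ 0.466

Under noisy-OR, P(alarm | causes) = 1 − (1−0.03)·∏(1−qᵢ) over the active causes.
Sum P(alarm|·) weighted by the priors over both values of burglary:
  P(alarm | earthquake) = 0.8254·0.57 + 0.95635·0.43
        = 0.470478 + 0.411230 = 0.881708
The terms with burglary present sum to 0.411230, so
  P(burglary | alarm, earthquake) = 0.411230 / 0.881708 ≈ 0.466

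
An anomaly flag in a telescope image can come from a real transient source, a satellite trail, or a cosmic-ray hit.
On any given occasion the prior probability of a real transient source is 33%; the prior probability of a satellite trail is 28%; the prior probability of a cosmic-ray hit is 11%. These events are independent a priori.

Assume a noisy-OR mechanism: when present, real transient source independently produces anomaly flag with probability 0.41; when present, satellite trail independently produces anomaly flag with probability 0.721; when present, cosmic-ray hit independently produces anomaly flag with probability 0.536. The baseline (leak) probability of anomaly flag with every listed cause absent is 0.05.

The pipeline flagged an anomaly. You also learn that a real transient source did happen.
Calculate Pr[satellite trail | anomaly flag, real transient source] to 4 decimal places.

Pr[satellite trail | anomaly flag, real transient source] ≈ 0.4124

Under noisy-OR, P(anomaly flag | causes) = 1 − (1−0.05)·∏(1−qᵢ) over the active causes.
Numerator (weight on configurations with satellite trail): 0.210230 + 0.028565 = 0.238795
Denominator P(anomaly flag | real transient source): 0.4395*0.72*0.89 + 0.739928*0.72*0.11 + 0.84362*0.28*0.89 + 0.92744*0.28*0.11 = 0.579029
P(satellite trail | anomaly flag, real transient source) = 0.238795/0.579029 ≈ 0.4124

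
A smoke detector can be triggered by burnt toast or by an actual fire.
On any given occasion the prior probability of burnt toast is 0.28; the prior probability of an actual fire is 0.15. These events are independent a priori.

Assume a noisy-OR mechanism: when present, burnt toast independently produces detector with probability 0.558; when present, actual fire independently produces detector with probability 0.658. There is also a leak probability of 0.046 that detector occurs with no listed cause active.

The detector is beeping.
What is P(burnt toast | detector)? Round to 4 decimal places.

Under noisy-OR, P(detector | causes) = 1 − (1−0.046)·∏(1−qᵢ) over the active causes.
Numerator (weight on configurations with burnt toast): 0.137643 + 0.035943 = 0.173586
Denominator P(detector): 0.046×0.72×0.85 + 0.673732×0.72×0.15 + 0.578332×0.28×0.85 + 0.85579×0.28×0.15 = 0.274501
P(burnt toast | detector) = 0.173586/0.274501 ≈ 0.6324

P(burnt toast | detector) ≈ 0.6324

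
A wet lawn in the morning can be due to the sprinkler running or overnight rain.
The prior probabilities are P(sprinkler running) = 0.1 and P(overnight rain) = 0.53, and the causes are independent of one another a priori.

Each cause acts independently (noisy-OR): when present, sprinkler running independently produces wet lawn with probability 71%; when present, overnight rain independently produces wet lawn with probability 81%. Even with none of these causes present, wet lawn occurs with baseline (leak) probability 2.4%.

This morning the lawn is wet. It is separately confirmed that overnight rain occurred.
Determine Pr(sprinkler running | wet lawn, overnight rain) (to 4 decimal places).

Pr(sprinkler running | wet lawn, overnight rain) ≈ 0.1143

Under noisy-OR, P(wet lawn | causes) = 1 − (1−0.024)·∏(1−qᵢ) over the active causes.
By total probability over both values of sprinkler running:
  P(wet lawn | overnight rain) = 0.81456*0.9 + 0.946222*0.1
        = 0.733104 + 0.094622 = 0.827726
The terms with sprinkler running present sum to 0.094622, so
  P(sprinkler running | wet lawn, overnight rain) = 0.094622 / 0.827726 ≈ 0.1143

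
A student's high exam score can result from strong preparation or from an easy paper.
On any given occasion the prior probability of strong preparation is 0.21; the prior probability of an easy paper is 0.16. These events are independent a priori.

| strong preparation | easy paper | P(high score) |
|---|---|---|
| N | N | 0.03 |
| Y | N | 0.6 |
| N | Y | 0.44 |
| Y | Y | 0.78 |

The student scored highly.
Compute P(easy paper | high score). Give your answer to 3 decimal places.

P(easy paper | high score) ≈ 0.394

Enumerate the 4 (strong preparation, easy paper) configurations and weight by the priors:
  P(high score) = 0.03·0.79·0.84 + 0.44·0.79·0.16 + 0.6·0.21·0.84 + 0.78·0.21·0.16
        = 0.019908 + 0.055616 + 0.105840 + 0.026208 = 0.207572
Keeping only the easy paper-present terms gives 0.081824, so
  P(easy paper | high score) = 0.081824 / 0.207572 ≈ 0.394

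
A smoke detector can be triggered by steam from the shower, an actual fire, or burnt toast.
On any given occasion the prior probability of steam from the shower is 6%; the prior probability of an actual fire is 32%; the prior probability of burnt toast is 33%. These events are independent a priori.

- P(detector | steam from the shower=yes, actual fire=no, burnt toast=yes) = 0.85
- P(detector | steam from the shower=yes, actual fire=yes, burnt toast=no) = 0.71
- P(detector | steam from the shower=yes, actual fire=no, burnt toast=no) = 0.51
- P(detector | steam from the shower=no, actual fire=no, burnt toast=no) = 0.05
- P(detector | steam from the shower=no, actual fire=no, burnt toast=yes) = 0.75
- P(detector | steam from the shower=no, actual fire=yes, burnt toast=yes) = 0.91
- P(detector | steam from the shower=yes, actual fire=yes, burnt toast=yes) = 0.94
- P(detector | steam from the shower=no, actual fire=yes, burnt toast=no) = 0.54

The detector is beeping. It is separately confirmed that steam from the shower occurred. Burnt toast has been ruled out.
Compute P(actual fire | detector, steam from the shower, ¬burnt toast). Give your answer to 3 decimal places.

P(actual fire | detector, steam from the shower, ¬burnt toast) ≈ 0.396

Numerator (weight on configurations with actual fire): 0.71*0.32 = 0.227200
Denominator P(detector | steam from the shower, ¬burnt toast): 0.51*0.68 + 0.71*0.32 = 0.574000
Posterior = 0.227200 / 0.574000 ≈ 0.396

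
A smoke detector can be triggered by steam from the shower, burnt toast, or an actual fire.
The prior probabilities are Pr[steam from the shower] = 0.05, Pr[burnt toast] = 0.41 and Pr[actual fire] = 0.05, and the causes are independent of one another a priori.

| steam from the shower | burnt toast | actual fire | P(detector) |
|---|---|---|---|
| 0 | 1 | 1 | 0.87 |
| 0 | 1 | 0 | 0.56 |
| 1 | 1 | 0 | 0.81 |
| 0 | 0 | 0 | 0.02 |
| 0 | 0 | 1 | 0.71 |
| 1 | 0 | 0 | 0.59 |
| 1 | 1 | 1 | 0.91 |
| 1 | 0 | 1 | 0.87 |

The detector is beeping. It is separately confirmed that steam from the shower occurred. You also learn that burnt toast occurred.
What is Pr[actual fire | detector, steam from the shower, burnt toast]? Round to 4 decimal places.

Pr[actual fire | detector, steam from the shower, burnt toast] ≈ 0.0558

For the numerator, keep only actual fire=true terms: 0.91*0.05 = 0.045500
The normalizing constant is 0.81*0.95 + 0.91*0.05 = 0.815000
P(actual fire | detector, steam from the shower, burnt toast) = 0.045500/0.815000 ≈ 0.0558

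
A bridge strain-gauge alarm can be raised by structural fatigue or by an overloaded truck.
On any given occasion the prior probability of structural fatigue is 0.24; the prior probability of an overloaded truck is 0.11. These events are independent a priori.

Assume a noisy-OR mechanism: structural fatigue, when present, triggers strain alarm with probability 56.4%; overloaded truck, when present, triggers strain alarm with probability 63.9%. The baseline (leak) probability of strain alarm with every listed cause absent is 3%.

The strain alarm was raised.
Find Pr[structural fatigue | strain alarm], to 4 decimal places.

Under noisy-OR, P(strain alarm | causes) = 1 − (1−0.03)·∏(1−qᵢ) over the active causes.
Enumerate the 4 (structural fatigue, overloaded truck) configurations and weight by the priors:
  P(strain alarm) = 0.03*0.76*0.89 + 0.64983*0.76*0.11 + 0.57708*0.24*0.89 + 0.847326*0.24*0.11
        = 0.020292 + 0.054326 + 0.123264 + 0.022369 = 0.220251
Configurations with structural fatigue contribute 0.145633, so
  P(structural fatigue | strain alarm) = 0.145633 / 0.220251 ≈ 0.6612

Pr[structural fatigue | strain alarm] ≈ 0.6612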